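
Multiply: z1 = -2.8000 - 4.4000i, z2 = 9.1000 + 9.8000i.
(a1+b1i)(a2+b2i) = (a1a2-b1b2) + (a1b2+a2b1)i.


Real = -2.8*9.1 - (-4.4)*9.8 = -25.48 - (-43.12) = 17.64
Imag = -2.8*9.8 + 9.1*(-4.4) = -27.44 - (40.04) = -67.48

17.6400 - 67.4800i


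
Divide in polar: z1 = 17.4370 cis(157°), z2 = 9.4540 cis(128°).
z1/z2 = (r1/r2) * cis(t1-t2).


r = 17.4370 / 9.4540 = 1.8444
theta = 157° - 128° = 29° = 29° (mod 360)

1.8444 cis(29°)


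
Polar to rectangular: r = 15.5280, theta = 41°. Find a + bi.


a = 15.5280*cos(41°) = 15.5280*0.75471 = 11.7191
b = 15.5280*sin(41°) = 15.5280*0.65606 = 10.1873

11.7191 + 10.1873i


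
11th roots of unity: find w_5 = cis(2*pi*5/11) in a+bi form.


Angle = 360*5/11 = 163.6364°
a = cos(163.6364°) = -0.9595
b = sin(163.6364°) = 0.2817

-0.9595 + 0.2817i


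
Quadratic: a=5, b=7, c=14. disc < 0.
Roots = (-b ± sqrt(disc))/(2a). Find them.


disc = 7^2 - 4*5*14 = 49 - 280 = -231
sqrt(|disc|) = sqrt(231) = 15.1987
Real part = -7/(2*5) = -0.7000
Imag part = 15.1987/(2*5) = 1.5199

-0.7000 ± 1.5199i


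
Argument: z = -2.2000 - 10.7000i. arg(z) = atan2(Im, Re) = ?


Re = -2.2, Im = -10.7
arg = atan2(-10.7, -2.2) = -101.6185 degrees

arg(z) = -101.6185 degrees


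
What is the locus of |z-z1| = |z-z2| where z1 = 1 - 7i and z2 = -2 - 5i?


Equal distances means the locus is the perpendicular bisector of z1 and z2.
Midpoint = ((1+(-2))/2, (-7+(-5))/2) = (-0.5000, -6.0000)

Perpendicular bisector through (-0.5000, -6.0000)


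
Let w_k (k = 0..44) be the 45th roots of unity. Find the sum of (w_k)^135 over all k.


The roots are w_k = w^k with w = e^(2*pi*i/45), and (w^k)^135 = (w^135)^k.
So S = 1 + u + u^2 + ... + u^(44) with u = w^135.
135 = 3*45 + 0, so 135 is a multiple of 45 and u = (w^45)^3 = 1.
Every one of the 45 terms equals 1: S = 45

S = 45


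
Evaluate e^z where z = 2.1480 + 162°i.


e^2.1480 = 8.5677
cos(162°) = -0.95106
sin(162°) = 0.30902
Real = 8.5677*(-0.95106) = -8.1484
Imag = 8.5677*0.30902 = 2.6476

-8.1484 + 2.6476i


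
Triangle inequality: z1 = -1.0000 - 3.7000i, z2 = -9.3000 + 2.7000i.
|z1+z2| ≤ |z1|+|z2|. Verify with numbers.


|z1| = sqrt((-1)^2 + (-3.7)^2) = sqrt(14.69) = 3.8328
|z2| = sqrt((-9.3)^2 + 2.7^2) = sqrt(93.78) = 9.6840
z1+z2 = -10.3000 - i
|z1+z2| = sqrt(107.09) = 10.3484
|z1|+|z2| = 3.8328 + 9.6840 = 13.5168

|z1+z2| = 10.3484 ≤ |z1|+|z2| = 13.5168 (verified)


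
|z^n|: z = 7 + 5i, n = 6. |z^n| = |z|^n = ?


|z| = sqrt(49+25) = sqrt(74) = 8.6023
|z^6| = |z|^6 = (sqrt(74))^6 = 74^3 = 405224

|z^6| = 405224


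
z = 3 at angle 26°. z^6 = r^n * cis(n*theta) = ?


r^6 = 3^6 = 729
n*theta = 6*26° = 156° = 156° (mod 360)
a = 729*cos(156°) = -665.9746
b = 729*sin(156°) = 296.5110

729 cis(156°) = -665.9746 + 296.5110i


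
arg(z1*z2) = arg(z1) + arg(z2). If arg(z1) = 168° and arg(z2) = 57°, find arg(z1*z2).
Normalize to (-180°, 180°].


arg(z1*z2) = 168° + 57° = 225°
Normalized to (-180°, 180°]: -135°

-135°


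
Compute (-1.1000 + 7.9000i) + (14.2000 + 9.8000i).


Real: -1.1 + 14.2 = 13.1
Imag: 7.9 + 9.8 = 17.7

13.1000 + 17.7000i


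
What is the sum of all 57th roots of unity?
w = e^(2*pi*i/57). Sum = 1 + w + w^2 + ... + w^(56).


The sum of all 57th roots of unity is 0.
Geometric series: (1 - w^57)/(1 - w) = (1-1)/(1-w) = 0 since w^57 = 1, w ≠ 1.
Alternatively: coefficient of z^56 in z^57 - 1 is 0.

0


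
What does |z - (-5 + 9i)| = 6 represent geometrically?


|z - z0| = r is a circle with center z0 and radius r.
Center = (-5, 9), radius = 6

Circle with center (-5, 9) and radius 6


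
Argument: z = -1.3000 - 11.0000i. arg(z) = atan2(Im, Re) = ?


Re = -1.3, Im = -11
arg = atan2(-11, -1.3) = -96.7401 degrees

arg(z) = -96.7401 degrees


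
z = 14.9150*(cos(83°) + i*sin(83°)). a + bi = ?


a = 14.9150*cos(83°) = 14.9150*0.12187 = 1.8177
b = 14.9150*sin(83°) = 14.9150*0.992546 = 14.8038

1.8177 + 14.8038i


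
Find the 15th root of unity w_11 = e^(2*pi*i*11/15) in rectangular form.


Angle = 360*11/15 = 264°
a = cos(264°) = -0.1045
b = sin(264°) = -0.9945

-0.1045 - 0.9945i


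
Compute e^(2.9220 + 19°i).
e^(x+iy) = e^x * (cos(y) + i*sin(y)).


e^2.9220 = 18.5784
cos(19°) = 0.94552
sin(19°) = 0.325568
Real = 18.5784*0.94552 = 17.5662
Imag = 18.5784*0.325568 = 6.0485

17.5662 + 6.0485i


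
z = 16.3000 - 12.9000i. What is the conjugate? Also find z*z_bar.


z_bar = 16.3000 + 12.9000i
z*z_bar = 16.3^2 + (-12.9)^2 = 265.69 + 166.41 = 432.1

z_bar = 16.3000 + 12.9000i, z*z_bar = 432.1


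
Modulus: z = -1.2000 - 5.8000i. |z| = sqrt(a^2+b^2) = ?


|z| = sqrt((-1.2)^2 + (-5.8)^2) = sqrt(1.44 + 33.64) = sqrt(35.08) = 5.9228

|z| = 5.9228


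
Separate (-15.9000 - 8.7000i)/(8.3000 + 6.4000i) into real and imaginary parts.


Multiply by conjugate: (-15.9000 - 8.7000i)(8.3000 - 6.4000i) / (8.3^2 + 6.4^2)
Numerator real = -15.9*8.3 - (8.7)*6.4 = -187.65
Numerator imag = -8.7*8.3 - (-15.9)*6.4 = 29.55
Denominator = 109.85
Re(z) = -187.65/109.85 = -1.7082
Im(z) = 29.55/109.85 = 0.2690

Re(z) = -1.7082, Im(z) = 0.2690


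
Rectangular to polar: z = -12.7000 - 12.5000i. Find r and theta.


r = sqrt(161.29+156.25) = sqrt(317.54) = 17.8197
theta = atan2(-12.5, -12.7) = -135.4547 degrees

r = 17.8197, theta = -135.4547 degrees


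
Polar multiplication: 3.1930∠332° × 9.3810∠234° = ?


r = 3.1930 * 9.3810 = 29.9535
theta = 332° + 234° = 566° = 206° (mod 360)

29.9535 cis(206°)


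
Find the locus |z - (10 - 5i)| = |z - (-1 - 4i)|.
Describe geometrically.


Equal distances means the locus is the perpendicular bisector of z1 and z2.
Midpoint = ((10+(-1))/2, (-5+(-4))/2) = (4.5000, -4.5000)

Perpendicular bisector through (4.5000, -4.5000)


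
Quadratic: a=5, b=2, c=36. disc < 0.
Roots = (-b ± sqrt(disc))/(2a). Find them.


disc = 2^2 - 4*5*36 = 4 - 720 = -716
sqrt(|disc|) = sqrt(716) = 26.7582
Real part = -2/(2*5) = -0.2000
Imag part = 26.7582/(2*5) = 2.6758

-0.2000 ± 2.6758i


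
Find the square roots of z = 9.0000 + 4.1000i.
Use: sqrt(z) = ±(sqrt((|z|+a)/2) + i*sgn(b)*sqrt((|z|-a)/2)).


|z| = sqrt(81+16.81) = 9.8899
sqrt((|z|+a)/2) = sqrt((9.8899+9)/2) = sqrt(9.4449) = 3.0733
sqrt((|z|-a)/2) = sqrt((9.8899-9)/2) = sqrt(0.4449) = 0.6670

±(3.0733 + 0.6670i) i.e. 3.0733 + 0.6670i and -3.0733 - 0.6670i


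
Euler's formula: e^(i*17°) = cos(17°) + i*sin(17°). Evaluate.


cos(17°) = 0.9563
sin(17°) = 0.2924

e^(i*17°) = 0.9563 + 0.2924i


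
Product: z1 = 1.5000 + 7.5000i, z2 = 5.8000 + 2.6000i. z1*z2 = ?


Real = 1.5*5.8 - 7.5*2.6 = 8.7 - 19.5 = -10.8
Imag = 1.5*2.6 + 5.8*7.5 = 3.9 + 43.5 = 47.4

-10.8000 + 47.4000i


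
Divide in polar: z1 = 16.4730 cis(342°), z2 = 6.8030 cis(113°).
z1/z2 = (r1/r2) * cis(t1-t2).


r = 16.4730 / 6.8030 = 2.4214
theta = 342° - 113° = 229° = 229° (mod 360)

2.4214 cis(229°)


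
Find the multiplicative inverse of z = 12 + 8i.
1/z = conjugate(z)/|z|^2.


|z|^2 = 144+64 = 208
1/z = (12 - 8i)/208

1/z = 0.0577 - 0.0385i


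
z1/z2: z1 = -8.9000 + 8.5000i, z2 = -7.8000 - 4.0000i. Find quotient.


Conjugate of z2 = -7.8000 + 4.0000i
Numerator: (-8.9000 + 8.5000i)(-7.8000 + 4.0000i) = 35.4200 - 101.9000i
Denominator: (-7.8)^2 + (-4)^2 = 76.84
Result = (35.4200 - 101.9000i)/76.84

0.4610 - 1.3261i


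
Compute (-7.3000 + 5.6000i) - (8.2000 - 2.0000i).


Real: -7.3 - 8.2 = -15.5
Imag: 5.6 + 2 = 7.6

-15.5000 + 7.6000i


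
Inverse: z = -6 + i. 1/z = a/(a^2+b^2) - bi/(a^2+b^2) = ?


|z|^2 = 36+1 = 37
1/z = (-6 - 1i)/37

1/z = -0.1622 - 0.0270i


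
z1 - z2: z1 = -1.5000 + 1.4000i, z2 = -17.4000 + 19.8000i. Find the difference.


Real: -1.5 + 17.4 = 15.9
Imag: 1.4 - 19.8 = -18.4

15.9000 - 18.4000i


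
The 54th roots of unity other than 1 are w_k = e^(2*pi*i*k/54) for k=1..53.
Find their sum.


With w = e^(2*pi*i/54), all 54 of the 54th roots of unity w^0 = 1, w, ..., w^(53) sum to 0: 1 + w + ... + w^(53) = (1 - w^54)/(1 - w) = 0 since w^54 = 1, w ≠ 1.
Removing the root 1: w + w^2 + ... + w^(53) = 0 - 1 = -1

Sum = -1


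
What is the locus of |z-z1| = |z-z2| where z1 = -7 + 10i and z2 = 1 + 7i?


Equal distances means the locus is the perpendicular bisector of z1 and z2.
Midpoint = ((-7+1)/2, (10+7)/2) = (-3.0000, 8.5000)

Perpendicular bisector through (-3.0000, 8.5000)


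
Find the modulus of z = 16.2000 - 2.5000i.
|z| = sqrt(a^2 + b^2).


|z| = sqrt(16.2^2 + (-2.5)^2) = sqrt(262.44 + 6.25) = sqrt(268.69) = 16.3918

|z| = 16.3918


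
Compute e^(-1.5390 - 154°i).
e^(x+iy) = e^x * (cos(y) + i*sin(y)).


e^-1.5390 = 0.2146
cos(-154°) = -0.8988
sin(-154°) = -0.4384
Real = 0.2146*(-0.8988) = -0.1929
Imag = 0.2146*(-0.4384) = -0.0941

-0.1929 - 0.0941i


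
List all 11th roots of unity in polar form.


The 11th roots of unity are cis(360k/11°) for k=0..10
Angle step = 360/11 = 32.7273°
Primitive root: cis(32.7273°)
Primitive root = 0.8413 + 0.5406i

11 roots at angles: 0°, 32.7273°, 65.4545°, 98.1818°, 130.9091°, 163.6364°, 196.3636°, 229.0909°, 261.8182°, 294.5455°, 327.2727°


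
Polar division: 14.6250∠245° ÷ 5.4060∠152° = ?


r = 14.6250 / 5.4060 = 2.7053
theta = 245° - 152° = 93° = 93° (mod 360)

2.7053 cis(93°)


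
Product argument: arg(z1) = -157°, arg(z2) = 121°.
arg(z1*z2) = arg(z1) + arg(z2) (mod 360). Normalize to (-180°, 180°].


arg(z1*z2) = -157° + 121° = -36°
Normalized to (-180°, 180°]: -36°

-36°


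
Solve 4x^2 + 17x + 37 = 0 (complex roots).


disc = 17^2 - 4*4*37 = 289 - 592 = -303
sqrt(|disc|) = sqrt(303) = 17.4069
Real part = -17/(2*4) = -2.1250
Imag part = 17.4069/(2*4) = 2.1759

-2.1250 ± 2.1759i


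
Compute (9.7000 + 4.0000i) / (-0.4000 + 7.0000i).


Conjugate of z2 = -0.4000 - 7.0000i
Numerator: (9.7000 + 4.0000i)(-0.4000 - 7.0000i) = 24.1200 - 69.5000i
Denominator: (-0.4)^2 + 7^2 = 49.16
Result = (24.1200 - 69.5000i)/49.16

0.4906 - 1.4138i


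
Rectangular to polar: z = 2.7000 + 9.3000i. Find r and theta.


r = sqrt(7.29+86.49) = sqrt(93.78) = 9.6840
theta = atan2(9.3, 2.7) = 73.8108 degrees

r = 9.6840, theta = 73.8108 degrees


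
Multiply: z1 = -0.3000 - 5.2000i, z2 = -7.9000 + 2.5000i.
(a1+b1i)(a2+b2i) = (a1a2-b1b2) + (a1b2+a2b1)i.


Real = -0.3*(-7.9) - (-5.2)*2.5 = 2.37 - (-13) = 15.37
Imag = -0.3*2.5 - (7.9)*(-5.2) = -0.75 + 41.08 = 40.33

15.3700 + 40.3300i


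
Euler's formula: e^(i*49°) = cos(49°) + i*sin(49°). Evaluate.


cos(49°) = 0.6561
sin(49°) = 0.7547

e^(i*49°) = 0.6561 + 0.7547i


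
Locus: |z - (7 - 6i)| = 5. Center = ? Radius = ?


|z - z0| = r is a circle with center z0 and radius r.
Center = (7, -6), radius = 5

Circle with center (7, -6) and radius 5


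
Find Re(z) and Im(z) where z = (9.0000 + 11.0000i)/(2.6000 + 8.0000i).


Multiply by conjugate: (9.0000 + 11.0000i)(2.6000 - 8.0000i) / (2.6^2 + 8^2)
Numerator real = 9*2.6 + 11*8 = 111.4
Numerator imag = 11*2.6 - 9*8 = -43.4
Denominator = 70.76
Re(z) = 111.4/70.76 = 1.5743
Im(z) = -43.4/70.76 = -0.6133

Re(z) = 1.5743, Im(z) = -0.6133


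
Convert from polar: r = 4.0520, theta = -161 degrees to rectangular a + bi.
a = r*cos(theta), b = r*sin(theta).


a = 4.0520*cos(-161°) = 4.0520*(-0.9455) = -3.8312
b = 4.0520*sin(-161°) = 4.0520*(-0.32557) = -1.3192

-3.8312 - 1.3192i


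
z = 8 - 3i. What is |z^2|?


|z| = sqrt(64+9) = sqrt(73) = 8.5440
|z^2| = |z|^2 = (sqrt(73))^2 = 73

|z^2| = 73


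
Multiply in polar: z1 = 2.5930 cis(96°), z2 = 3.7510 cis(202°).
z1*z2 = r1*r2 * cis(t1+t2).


r = 2.5930 * 3.7510 = 9.7263
theta = 96° + 202° = 298° = 298° (mod 360)

9.7263 cis(298°)


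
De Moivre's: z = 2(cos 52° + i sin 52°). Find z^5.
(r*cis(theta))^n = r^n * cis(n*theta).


r^5 = 2^5 = 32
n*theta = 5*52° = 260° = 260° (mod 360)
a = 32*cos(260°) = -5.5567
b = 32*sin(260°) = -31.5138

32 cis(260°) = -5.5567 - 31.5138i


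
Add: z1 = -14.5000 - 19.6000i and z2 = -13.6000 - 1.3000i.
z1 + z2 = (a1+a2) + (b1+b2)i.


Real: -14.5 - 13.6 = -28.1
Imag: -19.6 - 1.3 = -20.9

-28.1000 - 20.9000i


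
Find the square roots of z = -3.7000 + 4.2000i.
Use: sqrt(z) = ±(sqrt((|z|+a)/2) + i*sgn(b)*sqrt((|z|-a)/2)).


|z| = sqrt(13.69+17.64) = 5.5973
sqrt((|z|+a)/2) = sqrt((5.5973+(-3.7))/2) = sqrt(0.9487) = 0.9740
sqrt((|z|-a)/2) = sqrt((5.5973-(-3.7))/2) = sqrt(4.6487) = 2.1561

±(0.9740 + 2.1561i) i.e. 0.9740 + 2.1561i and -0.9740 - 2.1561i


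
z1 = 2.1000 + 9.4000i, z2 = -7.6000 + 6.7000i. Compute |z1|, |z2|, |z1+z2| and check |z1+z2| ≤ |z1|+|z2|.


|z1| = sqrt(2.1^2 + 9.4^2) = sqrt(92.77) = 9.6317
|z2| = sqrt((-7.6)^2 + 6.7^2) = sqrt(102.65) = 10.1316
z1+z2 = -5.5000 + 16.1000i
|z1+z2| = sqrt(289.46) = 17.0135
|z1|+|z2| = 9.6317 + 10.1316 = 19.7633

|z1+z2| = 17.0135 ≤ |z1|+|z2| = 19.7633 (verified)


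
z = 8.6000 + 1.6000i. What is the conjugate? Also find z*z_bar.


z_bar = 8.6000 - 1.6000i
z*z_bar = 8.6^2 + 1.6^2 = 73.96 + 2.56 = 76.52

z_bar = 8.6000 - 1.6000i, z*z_bar = 76.52


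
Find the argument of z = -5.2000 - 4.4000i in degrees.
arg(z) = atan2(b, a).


Re = -5.2, Im = -4.4
arg = atan2(-4.4, -5.2) = -139.7636 degrees

arg(z) = -139.7636 degrees


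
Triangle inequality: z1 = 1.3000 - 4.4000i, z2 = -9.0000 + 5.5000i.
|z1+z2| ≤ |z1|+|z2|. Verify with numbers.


|z1| = sqrt(1.3^2 + (-4.4)^2) = sqrt(21.05) = 4.5880
|z2| = sqrt((-9)^2 + 5.5^2) = sqrt(111.25) = 10.5475
z1+z2 = -7.7000 + 1.1000i
|z1+z2| = sqrt(60.5) = 7.7782
|z1|+|z2| = 4.5880 + 10.5475 = 15.1355

|z1+z2| = 7.7782 ≤ |z1|+|z2| = 15.1355 (verified)


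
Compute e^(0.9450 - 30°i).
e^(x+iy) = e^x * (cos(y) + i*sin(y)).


e^0.9450 = 2.5728
cos(-30°) = 0.86603
sin(-30°) = -0.5
Real = 2.5728*0.86603 = 2.2281
Imag = 2.5728*(-0.5) = -1.2864

2.2281 - 1.2864i


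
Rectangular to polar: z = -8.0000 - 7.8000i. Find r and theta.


r = sqrt(64+60.84) = sqrt(124.84) = 11.1732
theta = atan2(-7.8, -8) = -135.7252 degrees

r = 11.1732, theta = -135.7252 degrees


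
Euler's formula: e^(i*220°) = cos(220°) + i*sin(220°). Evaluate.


cos(220°) = -0.7660
sin(220°) = -0.6428

e^(i*220°) = -0.7660 - 0.6428i


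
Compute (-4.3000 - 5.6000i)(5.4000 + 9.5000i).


Real = -4.3*5.4 - (-5.6)*9.5 = -23.22 - (-53.2) = 29.98
Imag = -4.3*9.5 + 5.4*(-5.6) = -40.85 - (30.24) = -71.09

29.9800 - 71.0900i


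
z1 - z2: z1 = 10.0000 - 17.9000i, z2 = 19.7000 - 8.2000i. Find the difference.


Real: 10 - 19.7 = -9.7
Imag: -17.9 + 8.2 = -9.7

-9.7000 - 9.7000i


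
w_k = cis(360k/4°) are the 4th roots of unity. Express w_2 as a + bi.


Angle = 360*2/4 = 180°
a = cos(180°) = -1.0000
b = sin(180°) = 0

-1.0000 + 0i


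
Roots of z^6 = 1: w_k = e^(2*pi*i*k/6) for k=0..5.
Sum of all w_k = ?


The sum of all 6th roots of unity is 0.
Geometric series: (1 - w^6)/(1 - w) = (1-1)/(1-w) = 0 since w^6 = 1, w ≠ 1.
Alternatively: coefficient of z^5 in z^6 - 1 is 0.

0


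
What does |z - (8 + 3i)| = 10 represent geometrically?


|z - z0| = r is a circle with center z0 and radius r.
Center = (8, 3), radius = 10

Circle with center (8, 3) and radius 10


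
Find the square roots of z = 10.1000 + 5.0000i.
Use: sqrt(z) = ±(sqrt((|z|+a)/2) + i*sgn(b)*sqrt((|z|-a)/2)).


|z| = sqrt(102.01+25) = 11.2699
sqrt((|z|+a)/2) = sqrt((11.2699+10.1)/2) = sqrt(10.6849) = 3.2688
sqrt((|z|-a)/2) = sqrt((11.2699-10.1)/2) = sqrt(0.5849) = 0.7648

±(3.2688 + 0.7648i) i.e. 3.2688 + 0.7648i and -3.2688 - 0.7648i


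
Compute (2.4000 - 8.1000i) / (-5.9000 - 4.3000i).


Conjugate of z2 = -5.9000 + 4.3000i
Numerator: (2.4000 - 8.1000i)(-5.9000 + 4.3000i) = 20.6700 + 58.1100i
Denominator: (-5.9)^2 + (-4.3)^2 = 53.3
Result = (20.6700 + 58.1100i)/53.3

0.3878 + 1.0902i


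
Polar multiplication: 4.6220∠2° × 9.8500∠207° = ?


r = 4.6220 * 9.8500 = 45.5267
theta = 2° + 207° = 209° = 209° (mod 360)

45.5267 cis(209°)


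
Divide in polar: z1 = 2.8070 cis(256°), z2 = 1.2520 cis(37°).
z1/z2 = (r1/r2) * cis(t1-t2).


r = 2.8070 / 1.2520 = 2.2420
theta = 256° - 37° = 219° = 219° (mod 360)

2.2420 cis(219°)


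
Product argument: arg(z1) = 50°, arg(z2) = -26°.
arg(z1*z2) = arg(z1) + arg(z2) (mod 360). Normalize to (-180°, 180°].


arg(z1*z2) = 50° - 26° = 24°
Normalized to (-180°, 180°]: 24°

24°


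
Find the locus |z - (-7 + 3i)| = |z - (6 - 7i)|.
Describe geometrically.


Equal distances means the locus is the perpendicular bisector of z1 and z2.
Midpoint = ((-7+6)/2, (3+(-7))/2) = (-0.5000, -2.0000)

Perpendicular bisector through (-0.5000, -2.0000)


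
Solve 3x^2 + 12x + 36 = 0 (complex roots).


disc = 12^2 - 4*3*36 = 144 - 432 = -288
sqrt(|disc|) = sqrt(288) = 16.9706
Real part = -12/(2*3) = -2.0000
Imag part = 16.9706/(2*3) = 2.8284

-2.0000 ± 2.8284i


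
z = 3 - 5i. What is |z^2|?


|z| = sqrt(9+25) = sqrt(34) = 5.8310
|z^2| = |z|^2 = (sqrt(34))^2 = 34

|z^2| = 34


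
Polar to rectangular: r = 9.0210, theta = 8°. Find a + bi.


a = 9.0210*cos(8°) = 9.0210*0.99027 = 8.9332
b = 9.0210*sin(8°) = 9.0210*0.13917 = 1.2555

8.9332 + 1.2555i


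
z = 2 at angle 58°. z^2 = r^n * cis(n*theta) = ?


r^2 = 2^2 = 4
n*theta = 2*58° = 116° = 116° (mod 360)
a = 4*cos(116°) = -1.7535
b = 4*sin(116°) = 3.5952

4 cis(116°) = -1.7535 + 3.5952i


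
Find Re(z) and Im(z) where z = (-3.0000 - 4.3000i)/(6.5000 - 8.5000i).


Multiply by conjugate: (-3.0000 - 4.3000i)(6.5000 + 8.5000i) / (6.5^2 + (-8.5)^2)
Numerator real = -3*6.5 - (4.3)*(-8.5) = 17.05
Numerator imag = -4.3*6.5 - (-3)*(-8.5) = -53.45
Denominator = 114.5
Re(z) = 17.05/114.5 = 0.1489
Im(z) = -53.45/114.5 = -0.4668

Re(z) = 0.1489, Im(z) = -0.4668


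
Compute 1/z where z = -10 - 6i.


|z|^2 = 100+36 = 136
1/z = (-10 + 6i)/136

1/z = -0.0735 + 0.0441i


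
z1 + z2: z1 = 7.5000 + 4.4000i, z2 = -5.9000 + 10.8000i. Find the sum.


Real: 7.5 - 5.9 = 1.6
Imag: 4.4 + 10.8 = 15.2

1.6000 + 15.2000i


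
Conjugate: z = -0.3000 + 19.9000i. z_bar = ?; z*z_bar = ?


z_bar = -0.3000 - 19.9000i
z*z_bar = (-0.3)^2 + 19.9^2 = 0.09 + 396.01 = 396.1

z_bar = -0.3000 - 19.9000i, z*z_bar = 396.1


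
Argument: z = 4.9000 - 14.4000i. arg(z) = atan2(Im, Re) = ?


Re = 4.9, Im = -14.4
arg = atan2(-14.4, 4.9) = -71.2077 degrees

arg(z) = -71.2077 degrees


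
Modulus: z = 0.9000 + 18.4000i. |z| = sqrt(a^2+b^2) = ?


|z| = sqrt(0.9^2 + 18.4^2) = sqrt(0.81 + 338.56) = sqrt(339.37) = 18.4220

|z| = 18.4220


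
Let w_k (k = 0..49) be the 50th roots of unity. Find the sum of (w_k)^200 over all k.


The roots are w_k = w^k with w = e^(2*pi*i/50), and (w^k)^200 = (w^200)^k.
So S = 1 + u + u^2 + ... + u^(49) with u = w^200.
200 = 4*50 + 0, so 200 is a multiple of 50 and u = (w^50)^4 = 1.
Every one of the 50 terms equals 1: S = 50

S = 50


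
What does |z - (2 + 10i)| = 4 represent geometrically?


|z - z0| = r is a circle with center z0 and radius r.
Center = (2, 10), radius = 4

Circle with center (2, 10) and radius 4


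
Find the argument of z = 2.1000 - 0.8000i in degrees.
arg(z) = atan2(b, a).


Re = 2.1, Im = -0.8
arg = atan2(-0.8, 2.1) = -20.8545 degrees

arg(z) = -20.8545 degrees


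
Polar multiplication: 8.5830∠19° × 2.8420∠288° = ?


r = 8.5830 * 2.8420 = 24.3929
theta = 19° + 288° = 307° = 307° (mod 360)

24.3929 cis(307°)


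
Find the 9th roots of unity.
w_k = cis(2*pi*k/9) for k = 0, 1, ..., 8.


The 9th roots of unity are cis(360k/9°) for k=0..8
Angle step = 360/9 = 40°
Primitive root: cis(40°)
Primitive root = 0.7660 + 0.6428i

9 roots at angles: 0°, 40°, 80°, 120°, 160°, 200°, 240°, 280°, 320°


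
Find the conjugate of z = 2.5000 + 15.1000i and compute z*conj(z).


z_bar = 2.5000 - 15.1000i
z*z_bar = 2.5^2 + 15.1^2 = 6.25 + 228.01 = 234.26

z_bar = 2.5000 - 15.1000i, z*z_bar = 234.26


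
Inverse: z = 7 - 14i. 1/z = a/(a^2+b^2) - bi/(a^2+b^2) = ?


|z|^2 = 49+196 = 245
1/z = (7 + 14i)/245

1/z = 0.0286 + 0.0571i


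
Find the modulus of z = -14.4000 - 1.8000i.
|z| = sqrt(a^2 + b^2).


|z| = sqrt((-14.4)^2 + (-1.8)^2) = sqrt(207.36 + 3.24) = sqrt(210.6) = 14.5121

|z| = 14.5121


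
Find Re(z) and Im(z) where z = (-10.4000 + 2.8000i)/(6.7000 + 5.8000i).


Multiply by conjugate: (-10.4000 + 2.8000i)(6.7000 - 5.8000i) / (6.7^2 + 5.8^2)
Numerator real = -10.4*6.7 + 2.8*5.8 = -53.44
Numerator imag = 2.8*6.7 - (-10.4)*5.8 = 79.08
Denominator = 78.53
Re(z) = -53.44/78.53 = -0.6805
Im(z) = 79.08/78.53 = 1.0070

Re(z) = -0.6805, Im(z) = 1.0070


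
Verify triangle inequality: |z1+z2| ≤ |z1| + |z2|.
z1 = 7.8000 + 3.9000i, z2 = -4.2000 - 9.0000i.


|z1| = sqrt(7.8^2 + 3.9^2) = sqrt(76.05) = 8.7207
|z2| = sqrt((-4.2)^2 + (-9)^2) = sqrt(98.64) = 9.9318
z1+z2 = 3.6000 - 5.1000i
|z1+z2| = sqrt(38.97) = 6.2426
|z1|+|z2| = 8.7207 + 9.9318 = 18.6525

|z1+z2| = 6.2426 ≤ |z1|+|z2| = 18.6525 (verified)


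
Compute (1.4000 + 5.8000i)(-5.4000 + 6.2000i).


Real = 1.4*(-5.4) - 5.8*6.2 = -7.56 - 35.96 = -43.52
Imag = 1.4*6.2 - (5.4)*5.8 = 8.68 - (31.32) = -22.64

-43.5200 - 22.6400i


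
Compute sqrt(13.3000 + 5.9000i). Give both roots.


|z| = sqrt(176.89+34.81) = 14.5499
sqrt((|z|+a)/2) = sqrt((14.5499+13.3)/2) = sqrt(13.9250) = 3.7316
sqrt((|z|-a)/2) = sqrt((14.5499-13.3)/2) = sqrt(0.6250) = 0.7905

±(3.7316 + 0.7905i) i.e. 3.7316 + 0.7905i and -3.7316 - 0.7905i


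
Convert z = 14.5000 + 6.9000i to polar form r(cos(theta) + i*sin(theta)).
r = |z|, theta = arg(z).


r = sqrt(210.25+47.61) = sqrt(257.86) = 16.0580
theta = atan2(6.9, 14.5) = 25.4480 degrees

r = 16.0580, theta = 25.4480 degrees


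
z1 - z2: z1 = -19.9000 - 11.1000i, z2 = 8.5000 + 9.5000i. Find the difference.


Real: -19.9 - 8.5 = -28.4
Imag: -11.1 - 9.5 = -20.6

-28.4000 - 20.6000i


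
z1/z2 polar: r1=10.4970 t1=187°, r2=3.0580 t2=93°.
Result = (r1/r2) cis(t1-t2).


r = 10.4970 / 3.0580 = 3.4326
theta = 187° - 93° = 94° = 94° (mod 360)

3.4326 cis(94°)


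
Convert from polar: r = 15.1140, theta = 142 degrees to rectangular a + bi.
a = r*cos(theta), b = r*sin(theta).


a = 15.1140*cos(142°) = 15.1140*(-0.78801) = -11.9100
b = 15.1140*sin(142°) = 15.1140*0.61566 = 9.3051

-11.9100 + 9.3051i


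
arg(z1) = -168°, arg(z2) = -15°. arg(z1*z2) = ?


arg(z1*z2) = -168° - 15° = -183°
Normalized to (-180°, 180°]: 177°

177°


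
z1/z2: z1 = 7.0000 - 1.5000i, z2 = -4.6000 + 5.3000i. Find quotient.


Conjugate of z2 = -4.6000 - 5.3000i
Numerator: (7.0000 - 1.5000i)(-4.6000 - 5.3000i) = -40.1500 - 30.2000i
Denominator: (-4.6)^2 + 5.3^2 = 49.25
Result = (-40.1500 - 30.2000i)/49.25

-0.8152 - 0.6132i


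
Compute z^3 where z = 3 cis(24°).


r^3 = 3^3 = 27
n*theta = 3*24° = 72° = 72° (mod 360)
a = 27*cos(72°) = 8.3435
b = 27*sin(72°) = 25.6785

27 cis(72°) = 8.3435 + 25.6785i


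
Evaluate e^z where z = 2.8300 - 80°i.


e^2.8300 = 16.94546
cos(-80°) = 0.173648
sin(-80°) = -0.984808
Real = 16.94546*0.173648 = 2.9425
Imag = 16.94546*(-0.984808) = -16.6880

2.9425 - 16.6880i


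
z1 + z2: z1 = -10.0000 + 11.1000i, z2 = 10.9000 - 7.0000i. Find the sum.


Real: -10 + 10.9 = 0.9
Imag: 11.1 - 7 = 4.1

0.9000 + 4.1000i


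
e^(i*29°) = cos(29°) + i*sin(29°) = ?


cos(29°) = 0.8746
sin(29°) = 0.4848

e^(i*29°) = 0.8746 + 0.4848i


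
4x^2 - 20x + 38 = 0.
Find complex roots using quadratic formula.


disc = (-20)^2 - 4*4*38 = 400 - 608 = -208
sqrt(|disc|) = sqrt(208) = 14.4222
Real part = 20/(2*4) = 2.5000
Imag part = 14.4222/(2*4) = 1.8028

2.5000 ± 1.8028i


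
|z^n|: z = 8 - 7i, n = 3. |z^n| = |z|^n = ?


|z| = sqrt(64+49) = sqrt(113) = 10.6301
|z^3| = |z|^3 = (sqrt(113))^3 = 113*sqrt(113)

|z^3| = 113*sqrt(113) ≈ 1201.2065


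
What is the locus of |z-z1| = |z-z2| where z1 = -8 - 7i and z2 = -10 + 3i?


Equal distances means the locus is the perpendicular bisector of z1 and z2.
Midpoint = ((-8+(-10))/2, (-7+3)/2) = (-9.0000, -2.0000)

Perpendicular bisector through (-9.0000, -2.0000)


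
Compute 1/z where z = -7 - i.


|z|^2 = 49+1 = 50
1/z = (-7 + 1i)/50

1/z = -0.1400 + 0.0200i


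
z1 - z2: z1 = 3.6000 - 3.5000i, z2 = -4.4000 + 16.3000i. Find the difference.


Real: 3.6 + 4.4 = 8
Imag: -3.5 - 16.3 = -19.8

8.0000 - 19.8000i


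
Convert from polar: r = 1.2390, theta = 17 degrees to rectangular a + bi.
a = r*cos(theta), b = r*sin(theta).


a = 1.2390*cos(17°) = 1.2390*0.9563 = 1.1849
b = 1.2390*sin(17°) = 1.2390*0.29237 = 0.3622

1.1849 + 0.3622i


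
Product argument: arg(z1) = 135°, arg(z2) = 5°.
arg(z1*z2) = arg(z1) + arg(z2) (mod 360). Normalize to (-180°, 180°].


arg(z1*z2) = 135° + 5° = 140°
Normalized to (-180°, 180°]: 140°

140°


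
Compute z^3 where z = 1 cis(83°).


r^3 = 1^3 = 1
n*theta = 3*83° = 249° = 249° (mod 360)
a = 1*cos(249°) = -0.3584
b = 1*sin(249°) = -0.9336

1 cis(249°) = -0.3584 - 0.9336i


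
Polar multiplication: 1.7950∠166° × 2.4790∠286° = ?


r = 1.7950 * 2.4790 = 4.4498
theta = 166° + 286° = 452° = 92° (mod 360)

4.4498 cis(92°)


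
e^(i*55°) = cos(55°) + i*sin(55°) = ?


cos(55°) = 0.5736
sin(55°) = 0.8192

e^(i*55°) = 0.5736 + 0.8192i


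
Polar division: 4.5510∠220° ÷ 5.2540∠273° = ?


r = 4.5510 / 5.2540 = 0.8662
theta = 220° - 273° = -53° = 307° (mod 360)

0.8662 cis(307°)


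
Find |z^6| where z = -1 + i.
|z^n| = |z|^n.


|z| = sqrt(1+1) = sqrt(2) = 1.4142
|z^6| = |z|^6 = (sqrt(2))^6 = 2^3 = 8

|z^6| = 8


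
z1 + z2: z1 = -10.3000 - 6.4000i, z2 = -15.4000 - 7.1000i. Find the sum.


Real: -10.3 - 15.4 = -25.7
Imag: -6.4 - 7.1 = -13.5

-25.7000 - 13.5000i


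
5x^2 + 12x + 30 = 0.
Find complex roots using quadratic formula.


disc = 12^2 - 4*5*30 = 144 - 600 = -456
sqrt(|disc|) = sqrt(456) = 21.3542
Real part = -12/(2*5) = -1.2000
Imag part = 21.3542/(2*5) = 2.1354

-1.2000 ± 2.1354i


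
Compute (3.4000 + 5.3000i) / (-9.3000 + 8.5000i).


Conjugate of z2 = -9.3000 - 8.5000i
Numerator: (3.4000 + 5.3000i)(-9.3000 - 8.5000i) = 13.4300 - 78.1900i
Denominator: (-9.3)^2 + 8.5^2 = 158.74
Result = (13.4300 - 78.1900i)/158.74

0.0846 - 0.4926i


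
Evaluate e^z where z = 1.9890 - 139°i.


e^1.9890 = 7.3082
cos(-139°) = -0.75471
sin(-139°) = -0.65606
Real = 7.3082*(-0.75471) = -5.5156
Imag = 7.3082*(-0.65606) = -4.7946

-5.5156 - 4.7946i


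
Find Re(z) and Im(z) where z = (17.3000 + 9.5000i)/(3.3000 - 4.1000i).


Multiply by conjugate: (17.3000 + 9.5000i)(3.3000 + 4.1000i) / (3.3^2 + (-4.1)^2)
Numerator real = 17.3*3.3 + 9.5*(-4.1) = 18.14
Numerator imag = 9.5*3.3 - 17.3*(-4.1) = 102.28
Denominator = 27.7
Re(z) = 18.14/27.7 = 0.6549
Im(z) = 102.28/27.7 = 3.6924

Re(z) = 0.6549, Im(z) = 3.6924


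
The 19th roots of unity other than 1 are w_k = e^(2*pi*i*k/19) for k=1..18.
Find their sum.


With w = e^(2*pi*i/19), all 19 of the 19th roots of unity w^0 = 1, w, ..., w^(18) sum to 0: 1 + w + ... + w^(18) = (1 - w^19)/(1 - w) = 0 since w^19 = 1, w ≠ 1.
Removing the root 1: w + w^2 + ... + w^(18) = 0 - 1 = -1

Sum = -1


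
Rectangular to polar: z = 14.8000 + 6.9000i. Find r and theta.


r = sqrt(219.04+47.61) = sqrt(266.65) = 16.3294
theta = atan2(6.9, 14.8) = 24.9957 degrees

r = 16.3294, theta = 24.9957 degrees


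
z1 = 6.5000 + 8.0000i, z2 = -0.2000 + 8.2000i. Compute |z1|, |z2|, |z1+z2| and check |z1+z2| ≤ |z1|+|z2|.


|z1| = sqrt(6.5^2 + 8^2) = sqrt(106.25) = 10.3078
|z2| = sqrt((-0.2)^2 + 8.2^2) = sqrt(67.28) = 8.2024
z1+z2 = 6.3000 + 16.2000i
|z1+z2| = sqrt(302.13) = 17.3819
|z1|+|z2| = 10.3078 + 8.2024 = 18.5102

|z1+z2| = 17.3819 ≤ |z1|+|z2| = 18.5102 (verified)


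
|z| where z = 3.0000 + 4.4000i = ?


|z| = sqrt(3^2 + 4.4^2) = sqrt(9 + 19.36) = sqrt(28.36) = 5.3254

|z| = 5.3254


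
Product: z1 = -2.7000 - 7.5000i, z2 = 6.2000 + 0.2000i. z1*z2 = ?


Real = -2.7*6.2 - (-7.5)*0.2 = -16.74 - (-1.5) = -15.24
Imag = -2.7*0.2 + 6.2*(-7.5) = -0.54 - (46.5) = -47.04

-15.2400 - 47.0400i


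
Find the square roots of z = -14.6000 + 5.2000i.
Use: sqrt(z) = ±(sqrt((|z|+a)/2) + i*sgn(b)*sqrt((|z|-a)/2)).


|z| = sqrt(213.16+27.04) = 15.4984
sqrt((|z|+a)/2) = sqrt((15.4984+(-14.6))/2) = sqrt(0.4492) = 0.6702
sqrt((|z|-a)/2) = sqrt((15.4984-(-14.6))/2) = sqrt(15.0492) = 3.8793

±(0.6702 + 3.8793i) i.e. 0.6702 + 3.8793i and -0.6702 - 3.8793i


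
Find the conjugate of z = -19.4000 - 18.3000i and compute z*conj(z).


z_bar = -19.4000 + 18.3000i
z*z_bar = (-19.4)^2 + (-18.3)^2 = 376.36 + 334.89 = 711.25

z_bar = -19.4000 + 18.3000i, z*z_bar = 711.25


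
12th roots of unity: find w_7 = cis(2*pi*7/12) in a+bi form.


Angle = 360*7/12 = 210°
a = cos(210°) = -0.8660
b = sin(210°) = -0.5000

-0.8660 - 0.5000i


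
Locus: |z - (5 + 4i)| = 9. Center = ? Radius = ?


|z - z0| = r is a circle with center z0 and radius r.
Center = (5, 4), radius = 9

Circle with center (5, 4) and radius 9


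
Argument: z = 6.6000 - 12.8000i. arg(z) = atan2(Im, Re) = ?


Re = 6.6, Im = -12.8
arg = atan2(-12.8, 6.6) = -62.7232 degrees

arg(z) = -62.7232 degrees


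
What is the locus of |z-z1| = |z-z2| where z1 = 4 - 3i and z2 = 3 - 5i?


Equal distances means the locus is the perpendicular bisector of z1 and z2.
Midpoint = ((4+3)/2, (-3+(-5))/2) = (3.5000, -4.0000)

Perpendicular bisector through (3.5000, -4.0000)


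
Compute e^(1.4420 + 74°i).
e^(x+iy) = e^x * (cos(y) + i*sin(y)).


e^1.4420 = 4.2291
cos(74°) = 0.27564
sin(74°) = 0.96126
Real = 4.2291*0.27564 = 1.1657
Imag = 4.2291*0.96126 = 4.0653

1.1657 + 4.0653i


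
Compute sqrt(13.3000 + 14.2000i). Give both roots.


|z| = sqrt(176.89+201.64) = 19.4558
sqrt((|z|+a)/2) = sqrt((19.4558+13.3)/2) = sqrt(16.3779) = 4.0470
sqrt((|z|-a)/2) = sqrt((19.4558-13.3)/2) = sqrt(3.0779) = 1.7544

±(4.0470 + 1.7544i) i.e. 4.0470 + 1.7544i and -4.0470 - 1.7544i


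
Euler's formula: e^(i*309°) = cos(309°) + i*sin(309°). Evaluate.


cos(309°) = 0.6293
sin(309°) = -0.7771

e^(i*309°) = 0.6293 - 0.7771i


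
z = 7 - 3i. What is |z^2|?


|z| = sqrt(49+9) = sqrt(58) = 7.6158
|z^2| = |z|^2 = (sqrt(58))^2 = 58

|z^2| = 58


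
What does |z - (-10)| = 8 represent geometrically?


|z - z0| = r is a circle with center z0 and radius r.
Center = (-10, 0), radius = 8

Circle with center (-10, 0) and radius 8


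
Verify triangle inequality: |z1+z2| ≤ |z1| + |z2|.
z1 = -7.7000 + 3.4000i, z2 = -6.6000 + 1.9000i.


|z1| = sqrt((-7.7)^2 + 3.4^2) = sqrt(70.85) = 8.4172
|z2| = sqrt((-6.6)^2 + 1.9^2) = sqrt(47.17) = 6.8680
z1+z2 = -14.3000 + 5.3000i
|z1+z2| = sqrt(232.58) = 15.2506
|z1|+|z2| = 8.4172 + 6.8680 = 15.2852

|z1+z2| = 15.2506 ≤ |z1|+|z2| = 15.2852 (verified)


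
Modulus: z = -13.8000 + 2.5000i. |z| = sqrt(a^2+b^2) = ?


|z| = sqrt((-13.8)^2 + 2.5^2) = sqrt(190.44 + 6.25) = sqrt(196.69) = 14.0246

|z| = 14.0246


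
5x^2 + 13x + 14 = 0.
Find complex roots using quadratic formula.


disc = 13^2 - 4*5*14 = 169 - 280 = -111
sqrt(|disc|) = sqrt(111) = 10.5357
Real part = -13/(2*5) = -1.3000
Imag part = 10.5357/(2*5) = 1.0536

-1.3000 ± 1.0536i


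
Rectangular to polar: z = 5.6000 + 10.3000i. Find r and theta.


r = sqrt(31.36+106.09) = sqrt(137.45) = 11.7239
theta = atan2(10.3, 5.6) = 61.4675 degrees

r = 11.7239, theta = 61.4675 degrees


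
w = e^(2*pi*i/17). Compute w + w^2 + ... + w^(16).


With w = e^(2*pi*i/17), all 17 of the 17th roots of unity w^0 = 1, w, ..., w^(16) sum to 0: 1 + w + ... + w^(16) = (1 - w^17)/(1 - w) = 0 since w^17 = 1, w ≠ 1.
Removing the root 1: w + w^2 + ... + w^(16) = 0 - 1 = -1

Sum = -1


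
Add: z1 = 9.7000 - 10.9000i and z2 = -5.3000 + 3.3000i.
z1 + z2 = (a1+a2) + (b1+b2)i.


Real: 9.7 - 5.3 = 4.4
Imag: -10.9 + 3.3 = -7.6

4.4000 - 7.6000i


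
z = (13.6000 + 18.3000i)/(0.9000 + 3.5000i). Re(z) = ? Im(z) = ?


Multiply by conjugate: (13.6000 + 18.3000i)(0.9000 - 3.5000i) / (0.9^2 + 3.5^2)
Numerator real = 13.6*0.9 + 18.3*3.5 = 76.29
Numerator imag = 18.3*0.9 - 13.6*3.5 = -31.13
Denominator = 13.06
Re(z) = 76.29/13.06 = 5.8415
Im(z) = -31.13/13.06 = -2.3836

Re(z) = 5.8415, Im(z) = -2.3836


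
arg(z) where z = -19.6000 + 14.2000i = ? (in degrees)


Re = -19.6, Im = 14.2
arg = atan2(14.2, -19.6) = 144.0771 degrees

arg(z) = 144.0771 degrees


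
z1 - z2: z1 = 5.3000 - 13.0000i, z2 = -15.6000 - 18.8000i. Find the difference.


Real: 5.3 + 15.6 = 20.9
Imag: -13 + 18.8 = 5.8

20.9000 + 5.8000i


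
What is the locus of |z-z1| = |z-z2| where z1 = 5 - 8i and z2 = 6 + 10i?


Equal distances means the locus is the perpendicular bisector of z1 and z2.
Midpoint = ((5+6)/2, (-8+10)/2) = (5.5000, 1.0000)

Perpendicular bisector through (5.5000, 1.0000)


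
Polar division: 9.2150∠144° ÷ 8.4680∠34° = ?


r = 9.2150 / 8.4680 = 1.0882
theta = 144° - 34° = 110° = 110° (mod 360)

1.0882 cis(110°)


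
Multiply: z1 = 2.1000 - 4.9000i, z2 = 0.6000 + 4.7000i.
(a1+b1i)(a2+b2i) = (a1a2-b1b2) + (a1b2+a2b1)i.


Real = 2.1*0.6 - (-4.9)*4.7 = 1.26 - (-23.03) = 24.29
Imag = 2.1*4.7 + 0.6*(-4.9) = 9.87 - (2.94) = 6.93

24.2900 + 6.9300i


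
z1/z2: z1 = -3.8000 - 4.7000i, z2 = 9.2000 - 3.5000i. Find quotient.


Conjugate of z2 = 9.2000 + 3.5000i
Numerator: (-3.8000 - 4.7000i)(9.2000 + 3.5000i) = -18.5100 - 56.5400i
Denominator: 9.2^2 + (-3.5)^2 = 96.89
Result = (-18.5100 - 56.5400i)/96.89

-0.1910 - 0.5835i


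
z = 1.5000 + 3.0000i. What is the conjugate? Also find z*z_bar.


z_bar = 1.5000 - 3.0000i
z*z_bar = 1.5^2 + 3^2 = 2.25 + 9 = 11.25

z_bar = 1.5000 - 3.0000i, z*z_bar = 11.25


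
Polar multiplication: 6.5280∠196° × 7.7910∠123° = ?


r = 6.5280 * 7.7910 = 50.8596
theta = 196° + 123° = 319° = 319° (mod 360)

50.8596 cis(319°)


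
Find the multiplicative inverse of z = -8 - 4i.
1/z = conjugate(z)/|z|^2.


|z|^2 = 64+16 = 80
1/z = (-8 + 4i)/80

1/z = -0.1000 + 0.0500i


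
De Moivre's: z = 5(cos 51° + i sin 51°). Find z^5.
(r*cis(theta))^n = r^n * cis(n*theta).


r^5 = 5^5 = 3125
n*theta = 5*51° = 255° = 255° (mod 360)
a = 3125*cos(255°) = -808.8095
b = 3125*sin(255°) = -3018.5182

3125 cis(255°) = -808.8095 - 3018.5182i


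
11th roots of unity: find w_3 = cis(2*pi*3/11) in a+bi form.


Angle = 360*3/11 = 98.1818°
a = cos(98.1818°) = -0.1423
b = sin(98.1818°) = 0.9898

-0.1423 + 0.9898i


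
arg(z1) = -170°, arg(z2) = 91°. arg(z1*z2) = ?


arg(z1*z2) = -170° + 91° = -79°
Normalized to (-180°, 180°]: -79°

-79°


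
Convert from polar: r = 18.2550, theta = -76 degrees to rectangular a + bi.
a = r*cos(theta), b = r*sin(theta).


a = 18.2550*cos(-76°) = 18.2550*0.241922 = 4.4163
b = 18.2550*sin(-76°) = 18.2550*(-0.9702957) = -17.7127

4.4163 - 17.7127i


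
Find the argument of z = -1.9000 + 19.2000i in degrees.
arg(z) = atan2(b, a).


Re = -1.9, Im = 19.2
arg = atan2(19.2, -1.9) = 95.6515 degrees

arg(z) = 95.6515 degrees


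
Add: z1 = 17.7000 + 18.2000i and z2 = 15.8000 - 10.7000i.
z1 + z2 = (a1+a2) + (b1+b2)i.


Real: 17.7 + 15.8 = 33.5
Imag: 18.2 - 10.7 = 7.5

33.5000 + 7.5000i


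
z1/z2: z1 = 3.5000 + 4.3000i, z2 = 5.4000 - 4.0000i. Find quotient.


Conjugate of z2 = 5.4000 + 4.0000i
Numerator: (3.5000 + 4.3000i)(5.4000 + 4.0000i) = 1.7000 + 37.2200i
Denominator: 5.4^2 + (-4)^2 = 45.16
Result = (1.7000 + 37.2200i)/45.16

0.0376 + 0.8242i


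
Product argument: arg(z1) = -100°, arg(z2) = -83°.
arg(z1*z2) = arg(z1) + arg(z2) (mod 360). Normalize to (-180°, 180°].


arg(z1*z2) = -100° - 83° = -183°
Normalized to (-180°, 180°]: 177°

177°


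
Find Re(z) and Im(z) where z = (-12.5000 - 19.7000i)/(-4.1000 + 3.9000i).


Multiply by conjugate: (-12.5000 - 19.7000i)(-4.1000 - 3.9000i) / ((-4.1)^2 + 3.9^2)
Numerator real = -12.5*(-4.1) - (19.7)*3.9 = -25.58
Numerator imag = -19.7*(-4.1) - (-12.5)*3.9 = 129.52
Denominator = 32.02
Re(z) = -25.58/32.02 = -0.7989
Im(z) = 129.52/32.02 = 4.0450

Re(z) = -0.7989, Im(z) = 4.0450


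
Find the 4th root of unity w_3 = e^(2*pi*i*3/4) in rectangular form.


Angle = 360*3/4 = 270°
a = cos(270°) = 0
b = sin(270°) = -1.0000

0 - 1.0000i


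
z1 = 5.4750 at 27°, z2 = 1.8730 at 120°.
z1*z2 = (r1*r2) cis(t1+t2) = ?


r = 5.4750 * 1.8730 = 10.2547
theta = 27° + 120° = 147° = 147° (mod 360)

10.2547 cis(147°)


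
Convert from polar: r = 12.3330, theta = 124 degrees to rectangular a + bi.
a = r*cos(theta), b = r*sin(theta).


a = 12.3330*cos(124°) = 12.3330*(-0.55919) = -6.8965
b = 12.3330*sin(124°) = 12.3330*0.829038 = 10.2245

-6.8965 + 10.2245i


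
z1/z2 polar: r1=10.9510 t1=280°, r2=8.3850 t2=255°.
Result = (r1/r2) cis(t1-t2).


r = 10.9510 / 8.3850 = 1.3060
theta = 280° - 255° = 25° = 25° (mod 360)

1.3060 cis(25°)


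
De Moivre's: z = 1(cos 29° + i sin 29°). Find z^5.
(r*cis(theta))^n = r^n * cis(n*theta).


r^5 = 1^5 = 1
n*theta = 5*29° = 145° = 145° (mod 360)
a = 1*cos(145°) = -0.8192
b = 1*sin(145°) = 0.5736

1 cis(145°) = -0.8192 + 0.5736i


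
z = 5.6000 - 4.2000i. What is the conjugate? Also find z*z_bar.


z_bar = 5.6000 + 4.2000i
z*z_bar = 5.6^2 + (-4.2)^2 = 31.36 + 17.64 = 49

z_bar = 5.6000 + 4.2000i, z*z_bar = 49


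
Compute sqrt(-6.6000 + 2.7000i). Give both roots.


|z| = sqrt(43.56+7.29) = 7.1309
sqrt((|z|+a)/2) = sqrt((7.1309+(-6.6))/2) = sqrt(0.2655) = 0.5152
sqrt((|z|-a)/2) = sqrt((7.1309-(-6.6))/2) = sqrt(6.8655) = 2.6202

±(0.5152 + 2.6202i) i.e. 0.5152 + 2.6202i and -0.5152 - 2.6202i


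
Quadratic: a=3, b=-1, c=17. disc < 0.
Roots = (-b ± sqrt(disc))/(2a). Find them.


disc = (-1)^2 - 4*3*17 = 1 - 204 = -203
sqrt(|disc|) = sqrt(203) = 14.2478
Real part = 1/(2*3) = 0.1667
Imag part = 14.2478/(2*3) = 2.3746

0.1667 ± 2.3746i


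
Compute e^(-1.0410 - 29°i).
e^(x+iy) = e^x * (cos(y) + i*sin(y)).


e^-1.0410 = 0.3531
cos(-29°) = 0.8746
sin(-29°) = -0.4848
Real = 0.3531*0.8746 = 0.3088
Imag = 0.3531*(-0.4848) = -0.1712

0.3088 - 0.1712i


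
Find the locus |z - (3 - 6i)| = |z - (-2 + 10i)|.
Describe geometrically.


Equal distances means the locus is the perpendicular bisector of z1 and z2.
Midpoint = ((3+(-2))/2, (-6+10)/2) = (0.5000, 2.0000)

Perpendicular bisector through (0.5000, 2.0000)


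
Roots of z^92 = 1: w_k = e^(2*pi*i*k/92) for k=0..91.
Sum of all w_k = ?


The sum of all 92th roots of unity is 0.
Geometric series: (1 - w^92)/(1 - w) = (1-1)/(1-w) = 0 since w^92 = 1, w ≠ 1.
Alternatively: coefficient of z^91 in z^92 - 1 is 0.

0


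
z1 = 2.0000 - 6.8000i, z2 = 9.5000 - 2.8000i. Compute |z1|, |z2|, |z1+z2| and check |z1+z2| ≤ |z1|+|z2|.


|z1| = sqrt(2^2 + (-6.8)^2) = sqrt(50.24) = 7.0880
|z2| = sqrt(9.5^2 + (-2.8)^2) = sqrt(98.09) = 9.9040
z1+z2 = 11.5000 - 9.6000i
|z1+z2| = sqrt(224.41) = 14.9803
|z1|+|z2| = 7.0880 + 9.9040 = 16.9920

|z1+z2| = 14.9803 ≤ |z1|+|z2| = 16.9920 (verified)


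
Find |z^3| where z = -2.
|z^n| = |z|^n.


|z| = sqrt(4+0) = sqrt(4) = 2
|z^3| = |z|^3 = 2^3 = 8

|z^3| = 8


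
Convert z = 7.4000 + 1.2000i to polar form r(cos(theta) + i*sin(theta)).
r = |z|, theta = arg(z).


r = sqrt(54.76+1.44) = sqrt(56.2) = 7.4967
theta = atan2(1.2, 7.4) = 9.2110 degrees

r = 7.4967, theta = 9.2110 degrees


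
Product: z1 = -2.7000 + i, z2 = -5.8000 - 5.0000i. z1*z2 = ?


Real = -2.7*(-5.8) - 1*(-5) = 15.66 - (-5) = 20.66
Imag = -2.7*(-5) - (5.8)*1 = 13.5 - (5.8) = 7.7

20.6600 + 7.7000i


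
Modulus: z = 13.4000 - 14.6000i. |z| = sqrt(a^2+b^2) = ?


|z| = sqrt(13.4^2 + (-14.6)^2) = sqrt(179.56 + 213.16) = sqrt(392.72) = 19.8172

|z| = 19.8172


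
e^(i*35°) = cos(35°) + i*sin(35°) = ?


cos(35°) = 0.8192
sin(35°) = 0.5736

e^(i*35°) = 0.8192 + 0.5736i
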